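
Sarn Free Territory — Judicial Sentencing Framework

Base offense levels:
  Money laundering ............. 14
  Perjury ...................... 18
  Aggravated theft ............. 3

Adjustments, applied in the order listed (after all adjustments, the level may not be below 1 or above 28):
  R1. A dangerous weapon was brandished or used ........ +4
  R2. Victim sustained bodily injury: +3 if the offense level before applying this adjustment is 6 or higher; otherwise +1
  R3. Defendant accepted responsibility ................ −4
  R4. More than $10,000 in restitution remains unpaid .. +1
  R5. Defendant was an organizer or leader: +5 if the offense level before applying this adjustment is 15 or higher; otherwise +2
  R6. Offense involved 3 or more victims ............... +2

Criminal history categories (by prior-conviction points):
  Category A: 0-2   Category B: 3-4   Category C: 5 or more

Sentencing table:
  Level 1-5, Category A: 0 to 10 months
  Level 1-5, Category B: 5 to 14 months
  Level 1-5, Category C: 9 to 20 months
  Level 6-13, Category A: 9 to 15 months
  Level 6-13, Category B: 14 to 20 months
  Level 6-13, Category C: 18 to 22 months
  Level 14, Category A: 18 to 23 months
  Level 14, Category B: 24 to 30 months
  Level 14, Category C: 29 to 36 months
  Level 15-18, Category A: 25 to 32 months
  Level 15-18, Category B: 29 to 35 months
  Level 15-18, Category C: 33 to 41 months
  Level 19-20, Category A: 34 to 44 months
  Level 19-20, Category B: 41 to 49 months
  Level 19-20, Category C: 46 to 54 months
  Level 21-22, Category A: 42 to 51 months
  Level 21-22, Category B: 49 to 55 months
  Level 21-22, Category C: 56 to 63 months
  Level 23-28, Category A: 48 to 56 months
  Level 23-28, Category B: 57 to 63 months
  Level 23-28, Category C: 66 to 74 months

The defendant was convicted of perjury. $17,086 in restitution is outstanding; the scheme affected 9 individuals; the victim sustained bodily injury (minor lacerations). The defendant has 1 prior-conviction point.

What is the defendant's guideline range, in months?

Base offense level for perjury: 18.
R1 does not apply.
R2 applies (level before this adjustment is 18 ≥ 6, so +3): 18 + 3 = 21.
R3 does not apply.
R4 applies: 21 + 1 = 22.
R5 does not apply.
R6 applies: 22 + 2 = 24.
Final offense level: 24.
Criminal history: 1 prior point → Category A (0-2).
Level 24 falls in the 23-28 band.
Grid: Level 23-28 × Category A = 48-56 months.

48-56 months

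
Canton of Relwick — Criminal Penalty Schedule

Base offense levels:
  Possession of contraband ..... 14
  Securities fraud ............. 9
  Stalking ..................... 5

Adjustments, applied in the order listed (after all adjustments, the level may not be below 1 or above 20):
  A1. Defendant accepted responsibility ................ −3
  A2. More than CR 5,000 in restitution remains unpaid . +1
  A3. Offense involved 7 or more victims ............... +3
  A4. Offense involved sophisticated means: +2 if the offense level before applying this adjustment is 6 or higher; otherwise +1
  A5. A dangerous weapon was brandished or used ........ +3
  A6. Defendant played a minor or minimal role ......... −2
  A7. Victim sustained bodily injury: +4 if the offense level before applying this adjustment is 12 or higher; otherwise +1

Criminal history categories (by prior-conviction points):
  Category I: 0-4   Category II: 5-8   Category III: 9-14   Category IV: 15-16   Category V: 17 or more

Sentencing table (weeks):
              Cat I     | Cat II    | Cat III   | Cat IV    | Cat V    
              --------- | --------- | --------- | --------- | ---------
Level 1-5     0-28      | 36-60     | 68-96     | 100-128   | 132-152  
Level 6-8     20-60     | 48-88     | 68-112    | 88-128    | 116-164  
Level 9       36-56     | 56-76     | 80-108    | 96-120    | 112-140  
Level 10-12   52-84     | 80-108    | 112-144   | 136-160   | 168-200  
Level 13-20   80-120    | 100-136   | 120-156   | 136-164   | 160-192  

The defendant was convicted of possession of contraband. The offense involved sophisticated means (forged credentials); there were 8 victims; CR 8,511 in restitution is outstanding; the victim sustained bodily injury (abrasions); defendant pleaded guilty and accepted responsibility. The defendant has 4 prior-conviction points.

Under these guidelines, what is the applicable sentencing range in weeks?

80-120 weeks

Base offense level for possession of contraband: 14.
A1 applies: 14 − 3 = 11.
A2 applies: 11 + 1 = 12.
A3 applies: 12 + 3 = 15.
A4 applies (level before this adjustment is 15 ≥ 6, so +2): 15 + 2 = 17.
A5 does not apply.
A6 does not apply.
A7 applies (level before this adjustment is 17 ≥ 12, so +4): 17 + 4 = 21.
Level 21 exceeds the maximum of 20; capped at 20.
Final offense level: 20.
Criminal history: 4 prior points → Category I (0-4).
Level 20 falls in the 13-20 band.
Grid: Level 13-20 × Category I = 80-120 weeks.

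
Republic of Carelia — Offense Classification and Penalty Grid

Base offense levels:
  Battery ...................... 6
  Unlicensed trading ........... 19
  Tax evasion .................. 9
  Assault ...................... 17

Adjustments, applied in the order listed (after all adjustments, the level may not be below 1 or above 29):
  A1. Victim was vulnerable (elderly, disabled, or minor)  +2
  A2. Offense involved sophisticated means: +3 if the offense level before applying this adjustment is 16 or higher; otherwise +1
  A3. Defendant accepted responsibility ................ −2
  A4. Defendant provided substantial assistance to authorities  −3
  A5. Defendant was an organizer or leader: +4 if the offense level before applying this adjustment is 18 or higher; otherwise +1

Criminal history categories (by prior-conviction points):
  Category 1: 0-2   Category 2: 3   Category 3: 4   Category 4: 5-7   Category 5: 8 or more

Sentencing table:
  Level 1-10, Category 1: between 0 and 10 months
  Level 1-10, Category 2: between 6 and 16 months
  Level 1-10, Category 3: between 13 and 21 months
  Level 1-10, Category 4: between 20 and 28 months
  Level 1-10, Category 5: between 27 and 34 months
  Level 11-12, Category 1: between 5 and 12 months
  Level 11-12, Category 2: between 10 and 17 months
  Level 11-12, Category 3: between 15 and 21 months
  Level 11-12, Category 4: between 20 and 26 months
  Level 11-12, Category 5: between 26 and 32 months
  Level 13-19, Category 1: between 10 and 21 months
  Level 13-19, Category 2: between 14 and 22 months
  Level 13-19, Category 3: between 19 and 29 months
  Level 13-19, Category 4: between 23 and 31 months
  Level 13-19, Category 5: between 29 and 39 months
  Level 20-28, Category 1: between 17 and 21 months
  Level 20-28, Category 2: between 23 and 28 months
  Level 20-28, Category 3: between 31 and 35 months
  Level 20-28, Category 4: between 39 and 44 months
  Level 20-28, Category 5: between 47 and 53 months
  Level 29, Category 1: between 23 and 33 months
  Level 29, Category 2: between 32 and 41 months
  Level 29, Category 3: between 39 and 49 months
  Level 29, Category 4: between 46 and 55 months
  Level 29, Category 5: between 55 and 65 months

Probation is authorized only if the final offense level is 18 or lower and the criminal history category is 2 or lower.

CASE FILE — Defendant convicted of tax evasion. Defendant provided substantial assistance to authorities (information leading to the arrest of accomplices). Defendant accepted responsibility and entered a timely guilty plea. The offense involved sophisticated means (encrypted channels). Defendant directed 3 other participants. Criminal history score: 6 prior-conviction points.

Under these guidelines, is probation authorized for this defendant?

Base offense level for tax evasion: 9.
A2 applies (level before this adjustment is 9 < 16, so +1): 9 + 1 = 10.
A3 applies: 10 − 2 = 8.
A4 applies: 8 − 3 = 5.
A5 applies (level before this adjustment is 5 < 18, so +1): 5 + 1 = 6.
Final offense level: 6.
Criminal history: 6 prior points → Category 4 (5-7).
Level 6 falls in the 1-10 band.
Grid: Level 1-10 × Category 4 = 20-28 months.
Probation check: level 6 ≤ 18 and category 4 > 2 → not eligible.

No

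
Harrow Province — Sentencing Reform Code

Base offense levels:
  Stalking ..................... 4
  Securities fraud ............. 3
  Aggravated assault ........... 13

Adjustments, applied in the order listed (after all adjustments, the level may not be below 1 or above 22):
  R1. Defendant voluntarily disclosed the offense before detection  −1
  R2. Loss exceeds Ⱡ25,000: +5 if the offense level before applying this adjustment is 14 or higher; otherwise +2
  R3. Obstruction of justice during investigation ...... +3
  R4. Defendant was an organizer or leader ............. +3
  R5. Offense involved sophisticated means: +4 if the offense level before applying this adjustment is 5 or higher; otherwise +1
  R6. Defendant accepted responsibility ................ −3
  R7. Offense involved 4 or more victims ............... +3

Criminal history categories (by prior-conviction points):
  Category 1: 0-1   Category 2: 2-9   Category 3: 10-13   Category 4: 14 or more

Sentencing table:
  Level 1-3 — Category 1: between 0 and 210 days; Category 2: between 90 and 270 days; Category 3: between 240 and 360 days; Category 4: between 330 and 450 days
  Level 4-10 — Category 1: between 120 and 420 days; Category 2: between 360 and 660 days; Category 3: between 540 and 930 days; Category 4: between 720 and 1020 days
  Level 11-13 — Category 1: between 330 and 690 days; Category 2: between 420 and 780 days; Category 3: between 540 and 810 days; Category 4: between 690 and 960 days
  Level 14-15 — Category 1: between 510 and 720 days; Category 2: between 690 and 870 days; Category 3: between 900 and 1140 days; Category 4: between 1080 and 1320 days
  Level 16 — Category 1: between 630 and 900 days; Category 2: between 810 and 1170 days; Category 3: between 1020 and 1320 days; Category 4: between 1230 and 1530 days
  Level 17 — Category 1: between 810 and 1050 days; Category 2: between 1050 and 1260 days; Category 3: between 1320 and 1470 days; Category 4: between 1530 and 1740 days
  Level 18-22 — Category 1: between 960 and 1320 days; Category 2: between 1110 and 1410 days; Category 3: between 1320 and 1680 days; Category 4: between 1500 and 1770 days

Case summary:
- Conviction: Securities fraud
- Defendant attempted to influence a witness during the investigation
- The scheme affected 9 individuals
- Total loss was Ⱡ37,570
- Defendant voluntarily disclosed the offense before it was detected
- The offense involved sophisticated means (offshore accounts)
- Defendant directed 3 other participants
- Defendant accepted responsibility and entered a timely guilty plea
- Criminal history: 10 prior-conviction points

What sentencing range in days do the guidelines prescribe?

900-1140 days

Base offense level for securities fraud: 3.
R1 applies: 3 − 1 = 2.
R2 applies (level before this adjustment is 2 < 14, so +2): 2 + 2 = 4.
R3 applies: 4 + 3 = 7.
R4 applies: 7 + 3 = 10.
R5 applies (level before this adjustment is 10 ≥ 5, so +4): 10 + 4 = 14.
R6 applies: 14 − 3 = 11.
R7 applies: 11 + 3 = 14.
Final offense level: 14.
Criminal history: 10 prior points → Category 3 (10-13).
Level 14 falls in the 14-15 band.
Grid: Level 14-15 × Category 3 = 900-1140 days.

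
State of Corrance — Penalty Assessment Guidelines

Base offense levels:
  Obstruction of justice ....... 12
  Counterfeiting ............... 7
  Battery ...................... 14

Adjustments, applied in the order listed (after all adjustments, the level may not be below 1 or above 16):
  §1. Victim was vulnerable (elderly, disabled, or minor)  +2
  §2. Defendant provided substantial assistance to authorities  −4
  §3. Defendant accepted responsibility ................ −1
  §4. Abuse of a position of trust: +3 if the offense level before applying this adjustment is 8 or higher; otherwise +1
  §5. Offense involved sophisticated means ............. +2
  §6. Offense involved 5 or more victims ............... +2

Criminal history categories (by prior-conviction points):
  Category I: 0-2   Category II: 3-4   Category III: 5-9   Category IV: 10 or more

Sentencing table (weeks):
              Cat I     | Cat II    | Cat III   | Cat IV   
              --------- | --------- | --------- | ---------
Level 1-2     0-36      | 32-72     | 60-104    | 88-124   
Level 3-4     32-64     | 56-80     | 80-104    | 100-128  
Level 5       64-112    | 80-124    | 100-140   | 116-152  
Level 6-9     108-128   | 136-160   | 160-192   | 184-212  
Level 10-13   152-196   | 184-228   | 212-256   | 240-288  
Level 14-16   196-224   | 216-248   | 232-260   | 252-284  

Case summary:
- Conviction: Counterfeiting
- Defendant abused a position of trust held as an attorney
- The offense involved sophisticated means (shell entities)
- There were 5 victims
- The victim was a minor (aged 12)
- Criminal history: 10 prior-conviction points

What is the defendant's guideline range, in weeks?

252-284 weeks

Base offense level for counterfeiting: 7.
§1 applies: 7 + 2 = 9.
§2 does not apply.
§3 does not apply.
§4 applies (level before this adjustment is 9 ≥ 8, so +3): 9 + 3 = 12.
§5 applies: 12 + 2 = 14.
§6 applies: 14 + 2 = 16.
Final offense level: 16.
Criminal history: 10 prior points → Category IV (10+).
Level 16 falls in the 14-16 band.
Grid: Level 14-16 × Category IV = 252-284 weeks.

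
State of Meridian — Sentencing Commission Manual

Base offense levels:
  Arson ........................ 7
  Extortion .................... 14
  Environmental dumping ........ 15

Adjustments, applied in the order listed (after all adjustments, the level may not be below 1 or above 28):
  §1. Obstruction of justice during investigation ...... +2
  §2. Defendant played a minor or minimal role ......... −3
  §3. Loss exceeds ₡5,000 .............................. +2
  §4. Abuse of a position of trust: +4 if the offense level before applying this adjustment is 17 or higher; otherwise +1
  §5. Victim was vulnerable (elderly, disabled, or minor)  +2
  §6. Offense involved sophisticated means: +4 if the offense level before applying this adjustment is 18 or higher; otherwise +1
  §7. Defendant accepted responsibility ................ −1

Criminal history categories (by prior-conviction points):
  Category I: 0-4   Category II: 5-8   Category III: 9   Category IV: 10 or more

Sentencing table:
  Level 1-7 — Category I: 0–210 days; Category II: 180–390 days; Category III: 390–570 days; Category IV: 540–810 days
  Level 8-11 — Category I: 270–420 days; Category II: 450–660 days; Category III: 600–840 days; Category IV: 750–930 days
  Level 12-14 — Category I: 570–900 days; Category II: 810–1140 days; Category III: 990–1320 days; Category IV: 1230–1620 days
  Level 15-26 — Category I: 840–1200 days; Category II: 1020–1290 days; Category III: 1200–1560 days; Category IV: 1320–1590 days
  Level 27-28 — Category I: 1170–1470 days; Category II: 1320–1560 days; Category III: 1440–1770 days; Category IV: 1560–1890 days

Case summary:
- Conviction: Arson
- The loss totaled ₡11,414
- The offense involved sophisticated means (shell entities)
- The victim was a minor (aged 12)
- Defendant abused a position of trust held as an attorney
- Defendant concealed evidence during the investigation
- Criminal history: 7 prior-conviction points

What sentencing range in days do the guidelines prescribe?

Base offense level for arson: 7.
§1 applies: 7 + 2 = 9.
§3 applies: 9 + 2 = 11.
§4 applies (level before this adjustment is 11 < 17, so +1): 11 + 1 = 12.
§5 applies: 12 + 2 = 14.
§6 applies (level before this adjustment is 14 < 18, so +1): 14 + 1 = 15.
Final offense level: 15.
Criminal history: 7 prior points → Category II (5-8).
Level 15 falls in the 15-26 band.
Grid: Level 15-26 × Category II = 1020-1290 days.

1020-1290 days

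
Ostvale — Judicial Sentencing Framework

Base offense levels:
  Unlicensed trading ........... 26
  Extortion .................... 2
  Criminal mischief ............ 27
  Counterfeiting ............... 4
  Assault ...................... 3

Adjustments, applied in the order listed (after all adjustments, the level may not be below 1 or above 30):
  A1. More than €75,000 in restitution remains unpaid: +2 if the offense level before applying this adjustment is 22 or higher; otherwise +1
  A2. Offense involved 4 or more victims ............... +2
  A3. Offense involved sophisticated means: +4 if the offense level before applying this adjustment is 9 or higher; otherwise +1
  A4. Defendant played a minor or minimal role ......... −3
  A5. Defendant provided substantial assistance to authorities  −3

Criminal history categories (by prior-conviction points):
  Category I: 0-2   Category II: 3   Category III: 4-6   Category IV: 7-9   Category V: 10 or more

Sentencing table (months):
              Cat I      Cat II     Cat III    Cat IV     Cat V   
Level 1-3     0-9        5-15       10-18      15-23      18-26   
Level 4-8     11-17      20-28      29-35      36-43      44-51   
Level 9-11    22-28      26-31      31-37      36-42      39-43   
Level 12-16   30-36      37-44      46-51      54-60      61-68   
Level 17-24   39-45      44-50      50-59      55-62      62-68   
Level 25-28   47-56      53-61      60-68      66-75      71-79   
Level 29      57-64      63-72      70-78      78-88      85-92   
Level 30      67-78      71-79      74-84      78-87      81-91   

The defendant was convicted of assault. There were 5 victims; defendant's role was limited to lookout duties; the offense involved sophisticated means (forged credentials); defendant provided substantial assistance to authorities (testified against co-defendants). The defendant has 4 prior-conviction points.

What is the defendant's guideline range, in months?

10-18 months

Base offense level for assault: 3.
A1 does not apply.
A2 applies: 3 + 2 = 5.
A3 applies (level before this adjustment is 5 < 9, so +1): 5 + 1 = 6.
A4 applies: 6 − 3 = 3.
A5 applies: 3 − 3 = 0.
Level 0 is below the minimum of 1; floored at 1.
Final offense level: 1.
Criminal history: 4 prior points → Category III (4-6).
Level 1 falls in the 1-3 band.
Grid: Level 1-3 × Category III = 10-18 months.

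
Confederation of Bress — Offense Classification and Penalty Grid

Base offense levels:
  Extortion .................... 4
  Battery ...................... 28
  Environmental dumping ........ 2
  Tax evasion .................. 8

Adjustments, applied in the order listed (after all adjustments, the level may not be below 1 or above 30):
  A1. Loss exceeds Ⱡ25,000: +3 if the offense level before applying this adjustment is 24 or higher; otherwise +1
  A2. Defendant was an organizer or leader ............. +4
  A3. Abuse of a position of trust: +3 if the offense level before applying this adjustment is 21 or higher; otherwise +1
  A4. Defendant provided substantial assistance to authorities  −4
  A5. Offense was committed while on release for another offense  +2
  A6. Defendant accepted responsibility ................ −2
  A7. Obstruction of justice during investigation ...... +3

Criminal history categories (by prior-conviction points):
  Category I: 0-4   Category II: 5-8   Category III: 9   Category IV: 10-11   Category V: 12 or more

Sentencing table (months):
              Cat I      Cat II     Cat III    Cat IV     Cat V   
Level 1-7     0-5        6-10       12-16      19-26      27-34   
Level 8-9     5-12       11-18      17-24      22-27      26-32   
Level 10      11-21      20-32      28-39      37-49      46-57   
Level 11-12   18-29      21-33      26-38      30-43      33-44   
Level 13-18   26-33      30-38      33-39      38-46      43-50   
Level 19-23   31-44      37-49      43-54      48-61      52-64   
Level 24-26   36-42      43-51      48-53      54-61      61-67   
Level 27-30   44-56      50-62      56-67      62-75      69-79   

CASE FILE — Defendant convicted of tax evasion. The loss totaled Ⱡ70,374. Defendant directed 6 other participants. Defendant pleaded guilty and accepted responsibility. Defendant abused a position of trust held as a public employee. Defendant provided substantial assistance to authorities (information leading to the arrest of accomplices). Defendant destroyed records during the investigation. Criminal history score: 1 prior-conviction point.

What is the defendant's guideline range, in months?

Base offense level for tax evasion: 8.
A1 applies (level before this adjustment is 8 < 24, so +1): 8 + 1 = 9.
A2 applies: 9 + 4 = 13.
A3 applies (level before this adjustment is 13 < 21, so +1): 13 + 1 = 14.
A4 applies: 14 − 4 = 10.
A6 applies: 10 − 2 = 8.
A7 applies: 8 + 3 = 11.
Final offense level: 11.
Criminal history: 1 prior point → Category I (0-4).
Level 11 falls in the 11-12 band.
Grid: Level 11-12 × Category I = 18-29 months.

18-29 months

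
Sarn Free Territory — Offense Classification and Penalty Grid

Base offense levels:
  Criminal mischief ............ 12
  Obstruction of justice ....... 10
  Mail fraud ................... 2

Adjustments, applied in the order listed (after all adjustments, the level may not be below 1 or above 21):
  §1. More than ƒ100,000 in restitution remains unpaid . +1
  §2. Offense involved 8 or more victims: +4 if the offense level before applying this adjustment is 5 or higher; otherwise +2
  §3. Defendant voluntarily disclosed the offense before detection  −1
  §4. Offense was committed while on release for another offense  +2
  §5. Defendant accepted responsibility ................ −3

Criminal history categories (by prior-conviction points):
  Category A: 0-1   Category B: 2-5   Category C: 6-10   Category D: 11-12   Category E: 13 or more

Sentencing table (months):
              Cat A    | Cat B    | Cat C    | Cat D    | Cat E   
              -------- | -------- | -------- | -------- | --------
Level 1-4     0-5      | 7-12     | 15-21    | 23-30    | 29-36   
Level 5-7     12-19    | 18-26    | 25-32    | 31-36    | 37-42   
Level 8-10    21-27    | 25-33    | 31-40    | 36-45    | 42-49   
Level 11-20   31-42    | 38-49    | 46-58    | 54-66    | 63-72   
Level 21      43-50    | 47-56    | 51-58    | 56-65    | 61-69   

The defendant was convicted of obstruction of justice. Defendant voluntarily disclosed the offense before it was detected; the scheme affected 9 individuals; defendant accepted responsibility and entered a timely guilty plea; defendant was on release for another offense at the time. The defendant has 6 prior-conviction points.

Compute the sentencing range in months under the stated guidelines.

Base offense level for obstruction of justice: 10.
§2 applies (level before this adjustment is 10 ≥ 5, so +4): 10 + 4 = 14.
§3 applies: 14 − 1 = 13.
§4 applies: 13 + 2 = 15.
§5 applies: 15 − 3 = 12.
Final offense level: 12.
Criminal history: 6 prior points → Category C (6-10).
Level 12 falls in the 11-20 band.
Grid: Level 11-20 × Category C = 46-58 months.

46-58 months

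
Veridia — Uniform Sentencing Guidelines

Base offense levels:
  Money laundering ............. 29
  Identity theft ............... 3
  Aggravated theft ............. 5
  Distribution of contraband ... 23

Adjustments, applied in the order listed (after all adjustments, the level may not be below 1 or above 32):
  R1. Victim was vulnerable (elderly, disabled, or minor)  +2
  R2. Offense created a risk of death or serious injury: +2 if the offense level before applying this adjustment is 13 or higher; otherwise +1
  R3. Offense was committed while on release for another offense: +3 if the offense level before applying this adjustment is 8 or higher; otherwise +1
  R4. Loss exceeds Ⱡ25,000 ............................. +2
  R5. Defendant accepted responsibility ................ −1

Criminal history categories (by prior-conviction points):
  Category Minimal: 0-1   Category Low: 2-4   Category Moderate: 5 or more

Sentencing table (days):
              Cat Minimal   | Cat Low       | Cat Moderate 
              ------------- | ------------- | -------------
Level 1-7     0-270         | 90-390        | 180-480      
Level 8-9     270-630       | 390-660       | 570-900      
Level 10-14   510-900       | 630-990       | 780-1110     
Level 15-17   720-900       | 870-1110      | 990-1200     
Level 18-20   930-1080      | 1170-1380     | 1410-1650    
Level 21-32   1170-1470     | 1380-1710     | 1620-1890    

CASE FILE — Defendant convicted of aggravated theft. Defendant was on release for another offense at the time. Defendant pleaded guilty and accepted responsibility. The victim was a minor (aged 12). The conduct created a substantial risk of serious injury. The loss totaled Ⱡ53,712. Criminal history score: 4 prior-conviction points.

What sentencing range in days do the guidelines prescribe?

Base offense level for aggravated theft: 5.
R1 applies: 5 + 2 = 7.
R2 applies (level before this adjustment is 7 < 13, so +1): 7 + 1 = 8.
R3 applies (level before this adjustment is 8 ≥ 8, so +3): 8 + 3 = 11.
R4 applies: 11 + 2 = 13.
R5 applies: 13 − 1 = 12.
Final offense level: 12.
Criminal history: 4 prior points → Category Low (2-4).
Level 12 falls in the 10-14 band.
Grid: Level 10-14 × Category Low = 630-990 days.

630-990 days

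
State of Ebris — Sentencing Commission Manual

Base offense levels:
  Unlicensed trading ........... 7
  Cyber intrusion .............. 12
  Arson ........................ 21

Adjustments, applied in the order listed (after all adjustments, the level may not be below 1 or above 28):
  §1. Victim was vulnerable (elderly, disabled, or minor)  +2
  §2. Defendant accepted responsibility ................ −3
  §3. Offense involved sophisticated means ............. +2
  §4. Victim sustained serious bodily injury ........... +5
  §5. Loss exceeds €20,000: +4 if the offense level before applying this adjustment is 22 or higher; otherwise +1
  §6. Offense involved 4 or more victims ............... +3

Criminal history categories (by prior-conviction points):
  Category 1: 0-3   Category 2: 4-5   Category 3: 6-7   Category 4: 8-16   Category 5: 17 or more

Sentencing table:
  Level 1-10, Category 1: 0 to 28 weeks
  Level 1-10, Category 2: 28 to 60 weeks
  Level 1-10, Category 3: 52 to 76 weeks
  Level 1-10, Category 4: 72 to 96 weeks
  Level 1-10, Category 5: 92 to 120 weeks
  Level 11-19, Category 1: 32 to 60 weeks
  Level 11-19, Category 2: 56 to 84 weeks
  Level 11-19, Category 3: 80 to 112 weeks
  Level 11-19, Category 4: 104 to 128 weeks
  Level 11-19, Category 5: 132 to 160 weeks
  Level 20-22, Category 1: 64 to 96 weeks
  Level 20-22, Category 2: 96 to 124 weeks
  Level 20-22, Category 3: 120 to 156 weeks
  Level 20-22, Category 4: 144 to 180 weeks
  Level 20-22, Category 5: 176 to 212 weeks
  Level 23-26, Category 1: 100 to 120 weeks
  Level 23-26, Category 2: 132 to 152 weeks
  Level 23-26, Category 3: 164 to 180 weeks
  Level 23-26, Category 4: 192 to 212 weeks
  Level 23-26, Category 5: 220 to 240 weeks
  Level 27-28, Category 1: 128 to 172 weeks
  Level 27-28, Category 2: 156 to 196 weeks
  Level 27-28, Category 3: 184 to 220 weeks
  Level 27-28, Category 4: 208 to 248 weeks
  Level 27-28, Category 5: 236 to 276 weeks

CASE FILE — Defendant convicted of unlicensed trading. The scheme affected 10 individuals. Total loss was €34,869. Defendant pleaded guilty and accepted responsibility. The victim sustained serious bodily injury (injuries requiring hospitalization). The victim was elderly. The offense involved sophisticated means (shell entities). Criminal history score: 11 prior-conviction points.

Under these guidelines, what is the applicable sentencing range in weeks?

Base offense level for unlicensed trading: 7.
§1 applies: 7 + 2 = 9.
§2 applies: 9 − 3 = 6.
§3 applies: 6 + 2 = 8.
§4 applies: 8 + 5 = 13.
§5 applies (level before this adjustment is 13 < 22, so +1): 13 + 1 = 14.
§6 applies: 14 + 3 = 17.
Final offense level: 17.
Criminal history: 11 prior points → Category 4 (8-16).
Level 17 falls in the 11-19 band.
Grid: Level 11-19 × Category 4 = 104-128 weeks.

104-128 weeks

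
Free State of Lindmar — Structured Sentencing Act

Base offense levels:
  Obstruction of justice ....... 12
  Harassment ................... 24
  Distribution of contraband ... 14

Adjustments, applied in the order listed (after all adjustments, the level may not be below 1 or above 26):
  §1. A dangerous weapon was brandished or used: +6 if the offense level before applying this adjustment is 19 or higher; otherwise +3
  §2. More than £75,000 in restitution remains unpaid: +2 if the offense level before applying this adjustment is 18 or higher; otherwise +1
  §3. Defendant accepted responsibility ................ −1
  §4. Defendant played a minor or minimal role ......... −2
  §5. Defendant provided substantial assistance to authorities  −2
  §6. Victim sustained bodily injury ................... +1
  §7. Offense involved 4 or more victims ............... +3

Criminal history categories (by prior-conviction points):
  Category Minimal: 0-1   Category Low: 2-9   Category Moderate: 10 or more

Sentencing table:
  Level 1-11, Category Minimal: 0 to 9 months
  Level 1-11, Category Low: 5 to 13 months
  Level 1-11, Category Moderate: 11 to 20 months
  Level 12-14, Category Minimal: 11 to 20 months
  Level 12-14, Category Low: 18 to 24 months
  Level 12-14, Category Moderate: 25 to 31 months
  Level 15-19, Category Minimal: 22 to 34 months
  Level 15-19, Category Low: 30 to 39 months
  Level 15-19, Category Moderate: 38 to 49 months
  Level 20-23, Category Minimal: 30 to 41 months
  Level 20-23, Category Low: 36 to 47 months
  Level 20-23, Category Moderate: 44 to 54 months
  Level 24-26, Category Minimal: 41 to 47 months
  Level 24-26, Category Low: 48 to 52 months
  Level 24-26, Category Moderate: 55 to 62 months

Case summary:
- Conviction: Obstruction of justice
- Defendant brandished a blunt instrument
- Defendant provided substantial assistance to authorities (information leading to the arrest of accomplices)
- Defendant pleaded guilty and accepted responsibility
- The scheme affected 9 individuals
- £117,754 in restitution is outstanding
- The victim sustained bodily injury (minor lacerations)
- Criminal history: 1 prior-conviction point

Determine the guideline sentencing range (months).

22-34 months

Base offense level for obstruction of justice: 12.
§1 applies (level before this adjustment is 12 < 19, so +3): 12 + 3 = 15.
§2 applies (level before this adjustment is 15 < 18, so +1): 15 + 1 = 16.
§3 applies: 16 − 1 = 15.
§4 does not apply.
§5 applies: 15 − 2 = 13.
§6 applies: 13 + 1 = 14.
§7 applies: 14 + 3 = 17.
Final offense level: 17.
Criminal history: 1 prior point → Category Minimal (0-1).
Level 17 falls in the 15-19 band.
Grid: Level 15-19 × Category Minimal = 22-34 months.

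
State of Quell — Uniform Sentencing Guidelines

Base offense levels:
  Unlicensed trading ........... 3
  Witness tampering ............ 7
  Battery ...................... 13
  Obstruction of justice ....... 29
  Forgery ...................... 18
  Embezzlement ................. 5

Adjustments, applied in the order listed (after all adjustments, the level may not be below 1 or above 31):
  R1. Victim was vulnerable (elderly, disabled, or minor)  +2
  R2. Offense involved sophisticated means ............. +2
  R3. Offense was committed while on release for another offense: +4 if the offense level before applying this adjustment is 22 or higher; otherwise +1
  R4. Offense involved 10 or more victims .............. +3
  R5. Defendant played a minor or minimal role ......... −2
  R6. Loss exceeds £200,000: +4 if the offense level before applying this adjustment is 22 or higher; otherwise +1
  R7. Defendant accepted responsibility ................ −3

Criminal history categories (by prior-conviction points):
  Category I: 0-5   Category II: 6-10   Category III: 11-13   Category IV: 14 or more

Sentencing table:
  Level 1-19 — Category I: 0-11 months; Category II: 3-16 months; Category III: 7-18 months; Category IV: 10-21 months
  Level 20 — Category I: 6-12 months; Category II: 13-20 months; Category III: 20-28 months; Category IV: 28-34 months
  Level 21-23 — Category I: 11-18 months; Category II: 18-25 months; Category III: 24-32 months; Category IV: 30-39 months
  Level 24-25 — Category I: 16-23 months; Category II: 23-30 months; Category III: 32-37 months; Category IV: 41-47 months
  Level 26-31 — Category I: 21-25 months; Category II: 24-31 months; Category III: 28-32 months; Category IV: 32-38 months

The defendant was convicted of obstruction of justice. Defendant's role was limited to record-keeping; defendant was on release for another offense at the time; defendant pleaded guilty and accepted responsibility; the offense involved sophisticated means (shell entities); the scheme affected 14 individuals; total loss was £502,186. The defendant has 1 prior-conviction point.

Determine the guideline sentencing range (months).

21-25 months

Base offense level for obstruction of justice: 29.
R1 does not apply.
R2 applies: 29 + 2 = 31.
R3 applies (level before this adjustment is 31 ≥ 22, so +4): 31 + 4 = 35.
R4 applies: 35 + 3 = 38.
R5 applies: 38 − 2 = 36.
R6 applies (level before this adjustment is 36 ≥ 22, so +4): 36 + 4 = 40.
R7 applies: 40 − 3 = 37.
Level 37 exceeds the maximum of 31; capped at 31.
Final offense level: 31.
Criminal history: 1 prior point → Category I (0-5).
Level 31 falls in the 26-31 band.
Grid: Level 26-31 × Category I = 21-25 months.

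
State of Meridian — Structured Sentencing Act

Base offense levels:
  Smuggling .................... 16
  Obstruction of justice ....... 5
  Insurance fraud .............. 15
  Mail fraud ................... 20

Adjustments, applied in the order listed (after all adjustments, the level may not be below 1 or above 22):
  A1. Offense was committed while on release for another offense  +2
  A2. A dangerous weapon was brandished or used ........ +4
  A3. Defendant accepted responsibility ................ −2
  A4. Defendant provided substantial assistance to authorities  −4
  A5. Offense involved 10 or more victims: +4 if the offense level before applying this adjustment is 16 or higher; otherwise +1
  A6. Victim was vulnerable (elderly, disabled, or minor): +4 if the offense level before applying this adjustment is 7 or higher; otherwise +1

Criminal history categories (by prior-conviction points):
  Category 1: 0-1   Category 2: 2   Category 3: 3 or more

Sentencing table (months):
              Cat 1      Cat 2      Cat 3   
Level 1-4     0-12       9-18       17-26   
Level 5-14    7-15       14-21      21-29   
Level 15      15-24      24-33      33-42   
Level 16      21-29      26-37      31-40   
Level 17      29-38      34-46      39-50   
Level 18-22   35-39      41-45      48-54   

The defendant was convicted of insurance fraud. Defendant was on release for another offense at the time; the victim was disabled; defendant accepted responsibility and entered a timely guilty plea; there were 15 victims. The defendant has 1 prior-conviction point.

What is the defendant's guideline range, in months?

Base offense level for insurance fraud: 15.
A1 applies: 15 + 2 = 17.
A3 applies: 17 − 2 = 15.
A4 does not apply.
A5 applies (level before this adjustment is 15 < 16, so +1): 15 + 1 = 16.
A6 applies (level before this adjustment is 16 ≥ 7, so +4): 16 + 4 = 20.
Final offense level: 20.
Criminal history: 1 prior point → Category 1 (0-1).
Level 20 falls in the 18-22 band.
Grid: Level 18-22 × Category 1 = 35-39 months.

35-39 months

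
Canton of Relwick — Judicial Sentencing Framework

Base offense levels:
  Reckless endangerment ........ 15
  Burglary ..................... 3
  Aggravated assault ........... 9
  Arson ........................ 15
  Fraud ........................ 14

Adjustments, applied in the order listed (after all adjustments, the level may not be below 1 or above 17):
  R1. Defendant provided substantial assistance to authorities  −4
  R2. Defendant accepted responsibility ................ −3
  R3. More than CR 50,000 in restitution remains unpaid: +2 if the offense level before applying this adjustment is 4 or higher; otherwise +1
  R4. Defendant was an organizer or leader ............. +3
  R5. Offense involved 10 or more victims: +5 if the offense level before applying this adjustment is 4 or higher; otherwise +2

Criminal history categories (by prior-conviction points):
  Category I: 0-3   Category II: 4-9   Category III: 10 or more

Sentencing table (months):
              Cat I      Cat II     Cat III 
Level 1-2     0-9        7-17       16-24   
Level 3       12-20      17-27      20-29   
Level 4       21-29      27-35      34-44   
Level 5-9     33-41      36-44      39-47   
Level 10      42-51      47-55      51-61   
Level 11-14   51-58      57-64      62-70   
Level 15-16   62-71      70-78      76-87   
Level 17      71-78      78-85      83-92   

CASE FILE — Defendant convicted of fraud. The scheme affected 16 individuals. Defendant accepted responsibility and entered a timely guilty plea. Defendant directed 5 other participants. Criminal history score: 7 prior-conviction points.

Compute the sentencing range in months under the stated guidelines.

Base offense level for fraud: 14.
R1 does not apply.
R2 applies: 14 − 3 = 11.
R3 does not apply.
R4 applies: 11 + 3 = 14.
R5 applies (level before this adjustment is 14 ≥ 4, so +5): 14 + 5 = 19.
Level 19 exceeds the maximum of 17; capped at 17.
Final offense level: 17.
Criminal history: 7 prior points → Category II (4-9).
Level 17 falls in the 17 band.
Grid: Level 17 × Category II = 78-85 months.

78-85 months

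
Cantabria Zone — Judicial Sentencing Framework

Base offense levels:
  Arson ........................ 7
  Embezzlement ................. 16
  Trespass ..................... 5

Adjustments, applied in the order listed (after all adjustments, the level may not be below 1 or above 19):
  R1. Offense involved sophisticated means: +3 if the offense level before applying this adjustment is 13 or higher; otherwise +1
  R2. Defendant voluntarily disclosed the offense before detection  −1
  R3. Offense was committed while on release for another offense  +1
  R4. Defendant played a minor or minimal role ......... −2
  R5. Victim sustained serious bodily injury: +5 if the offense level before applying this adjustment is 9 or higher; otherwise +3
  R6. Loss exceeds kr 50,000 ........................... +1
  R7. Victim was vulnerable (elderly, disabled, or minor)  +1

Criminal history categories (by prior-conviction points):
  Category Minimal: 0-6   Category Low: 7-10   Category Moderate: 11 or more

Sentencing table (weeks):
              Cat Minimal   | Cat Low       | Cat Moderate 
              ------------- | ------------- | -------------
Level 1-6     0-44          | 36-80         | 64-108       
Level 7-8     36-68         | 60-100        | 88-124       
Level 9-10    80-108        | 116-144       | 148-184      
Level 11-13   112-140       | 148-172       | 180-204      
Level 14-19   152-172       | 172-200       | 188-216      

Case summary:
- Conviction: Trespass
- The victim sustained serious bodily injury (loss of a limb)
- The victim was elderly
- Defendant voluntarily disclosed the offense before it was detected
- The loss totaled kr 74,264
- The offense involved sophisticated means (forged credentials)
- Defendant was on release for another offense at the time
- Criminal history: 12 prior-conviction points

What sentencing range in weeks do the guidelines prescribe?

Base offense level for trespass: 5.
R1 applies (level before this adjustment is 5 < 13, so +1): 5 + 1 = 6.
R2 applies: 6 − 1 = 5.
R3 applies: 5 + 1 = 6.
R4 does not apply.
R5 applies (level before this adjustment is 6 < 9, so +3): 6 + 3 = 9.
R6 applies: 9 + 1 = 10.
R7 applies: 10 + 1 = 11.
Final offense level: 11.
Criminal history: 12 prior points → Category Moderate (11+).
Level 11 falls in the 11-13 band.
Grid: Level 11-13 × Category Moderate = 180-204 weeks.

180-204 weeks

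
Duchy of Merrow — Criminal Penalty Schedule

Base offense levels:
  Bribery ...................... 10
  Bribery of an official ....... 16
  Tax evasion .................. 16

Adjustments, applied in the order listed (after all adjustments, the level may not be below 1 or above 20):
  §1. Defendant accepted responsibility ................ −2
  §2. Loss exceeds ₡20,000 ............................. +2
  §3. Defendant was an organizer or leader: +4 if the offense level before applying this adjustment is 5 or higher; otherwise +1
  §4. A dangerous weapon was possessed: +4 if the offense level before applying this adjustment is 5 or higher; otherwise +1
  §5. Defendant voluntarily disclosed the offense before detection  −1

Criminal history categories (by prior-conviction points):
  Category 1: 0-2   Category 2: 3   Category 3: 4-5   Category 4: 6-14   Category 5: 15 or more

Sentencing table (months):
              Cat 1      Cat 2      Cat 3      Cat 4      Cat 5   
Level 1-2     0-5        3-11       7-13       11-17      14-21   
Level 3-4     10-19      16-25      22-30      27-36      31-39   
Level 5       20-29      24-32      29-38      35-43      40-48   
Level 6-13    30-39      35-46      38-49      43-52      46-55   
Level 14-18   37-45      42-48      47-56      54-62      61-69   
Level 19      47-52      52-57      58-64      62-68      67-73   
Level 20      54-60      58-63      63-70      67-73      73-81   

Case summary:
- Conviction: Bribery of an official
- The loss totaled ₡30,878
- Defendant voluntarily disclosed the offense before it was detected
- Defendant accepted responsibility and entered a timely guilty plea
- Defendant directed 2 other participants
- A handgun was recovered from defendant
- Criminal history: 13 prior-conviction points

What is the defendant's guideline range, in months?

67-73 months

Base offense level for bribery of an official: 16.
§1 applies: 16 − 2 = 14.
§2 applies: 14 + 2 = 16.
§3 applies (level before this adjustment is 16 ≥ 5, so +4): 16 + 4 = 20.
§4 applies (level before this adjustment is 20 ≥ 5, so +4): 20 + 4 = 24.
§5 applies: 24 − 1 = 23.
Level 23 exceeds the maximum of 20; capped at 20.
Final offense level: 20.
Criminal history: 13 prior points → Category 4 (6-14).
Level 20 falls in the 20 band.
Grid: Level 20 × Category 4 = 67-73 months.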